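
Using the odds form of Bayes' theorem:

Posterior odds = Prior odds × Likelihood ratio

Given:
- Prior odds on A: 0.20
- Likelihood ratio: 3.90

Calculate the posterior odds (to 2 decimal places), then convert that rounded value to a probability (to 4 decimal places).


Step 1: Calculate posterior odds
Posterior odds = Prior odds × LR
               = 0.20 × 3.90
               = 0.78

Step 2: Convert to probability
P(A|E) = Posterior odds / (1 + Posterior odds)
       = 0.78 / (1 + 0.78)
       = 0.78 / 1.78
       = 0.4382

The evidence increased P(A) from 0.1667 to 0.4382.


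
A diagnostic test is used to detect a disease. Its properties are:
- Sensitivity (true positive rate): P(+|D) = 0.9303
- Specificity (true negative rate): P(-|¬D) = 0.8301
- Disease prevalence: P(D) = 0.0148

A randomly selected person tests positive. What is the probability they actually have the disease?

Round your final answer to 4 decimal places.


Let D = has disease, + = positive test

Given:
- P(D) = 0.0148 (prevalence)
- P(+|D) = 0.9303 (sensitivity)
- P(-|¬D) = 0.8301 (specificity)
- P(+|¬D) = 0.1699 (false positive rate = 1 - specificity)

Step 1: Find P(+)
P(+) = P(+|D)P(D) + P(+|¬D)P(¬D)
     = 0.9303 × 0.0148 + 0.1699 × 0.9852
     = 0.01376844 + 0.16738548
     = 0.18115392

Step 2: Apply Bayes' theorem for P(D|+)
P(D|+) = P(+|D)P(D) / P(+)
       = 0.01376844 / 0.18115392
       = 0.0760


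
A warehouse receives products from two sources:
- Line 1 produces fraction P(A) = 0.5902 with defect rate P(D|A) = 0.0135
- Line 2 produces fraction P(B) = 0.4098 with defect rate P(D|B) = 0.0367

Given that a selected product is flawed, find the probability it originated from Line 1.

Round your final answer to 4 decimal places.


Let A = from Line 1, D = flawed

Given:
- P(A) = 0.5902, P(B) = 0.4098
- P(D|A) = 0.0135, P(D|B) = 0.0367

Step 1: Find P(D)
P(D) = P(D|A)P(A) + P(D|B)P(B)
     = 0.0135 × 0.5902 + 0.0367 × 0.4098
     = 0.00796770 + 0.01503966
     = 0.02300736

Step 2: Apply Bayes' theorem
P(A|D) = P(D|A)P(A) / P(D)
       = 0.00796770 / 0.02300736
       = 0.3463


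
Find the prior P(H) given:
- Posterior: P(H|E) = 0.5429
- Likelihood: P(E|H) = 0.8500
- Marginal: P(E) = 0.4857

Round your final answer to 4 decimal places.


From Bayes' theorem: P(H|E) = P(E|H) × P(H) / P(E)

Rearranging for P(H):
P(H) = P(H|E) × P(E) / P(E|H)
     = 0.5429 × 0.4857 / 0.8500
     = 0.26368653 / 0.8500
     = 0.3102


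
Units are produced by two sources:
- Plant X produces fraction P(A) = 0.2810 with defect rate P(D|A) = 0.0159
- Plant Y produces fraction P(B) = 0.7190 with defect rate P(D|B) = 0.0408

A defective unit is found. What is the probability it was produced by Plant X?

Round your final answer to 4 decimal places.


Let A = from Plant X, D = defective

Given:
- P(A) = 0.2810, P(B) = 0.7190
- P(D|A) = 0.0159, P(D|B) = 0.0408

Step 1: Find P(D)
P(D) = P(D|A)P(A) + P(D|B)P(B)
     = 0.0159 × 0.2810 + 0.0408 × 0.7190
     = 0.00446790 + 0.02933520
     = 0.03380310

Step 2: Apply Bayes' theorem
P(A|D) = P(D|A)P(A) / P(D)
       = 0.00446790 / 0.03380310
       = 0.1322


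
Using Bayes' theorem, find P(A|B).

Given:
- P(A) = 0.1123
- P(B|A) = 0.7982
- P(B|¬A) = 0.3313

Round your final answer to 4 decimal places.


Bayes' theorem: P(A|B) = P(B|A) × P(A) / P(B)

Step 1: Calculate P(B) using law of total probability
P(B) = P(B|A)P(A) + P(B|¬A)P(¬A)
     = 0.7982 × 0.1123 + 0.3313 × 0.8877
     = 0.08963786 + 0.29409501
     = 0.38373287

Step 2: Apply Bayes' theorem
P(A|B) = P(B|A) × P(A) / P(B)
       = 0.08963786 / 0.38373287
       = 0.2336


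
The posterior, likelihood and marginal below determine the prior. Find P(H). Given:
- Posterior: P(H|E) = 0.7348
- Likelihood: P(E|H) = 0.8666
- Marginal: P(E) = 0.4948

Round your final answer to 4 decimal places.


From Bayes' theorem: P(H|E) = P(E|H) × P(H) / P(E)

Rearranging for P(H):
P(H) = P(H|E) × P(E) / P(E|H)
     = 0.7348 × 0.4948 / 0.8666
     = 0.36357904 / 0.8666
     = 0.4195


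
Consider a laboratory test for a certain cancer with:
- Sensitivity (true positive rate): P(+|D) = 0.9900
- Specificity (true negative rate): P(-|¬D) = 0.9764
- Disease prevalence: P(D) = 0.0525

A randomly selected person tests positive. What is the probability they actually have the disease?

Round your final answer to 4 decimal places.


Let D = has disease, + = positive test

Given:
- P(D) = 0.0525 (prevalence)
- P(+|D) = 0.9900 (sensitivity)
- P(-|¬D) = 0.9764 (specificity)
- P(+|¬D) = 0.0236 (false positive rate = 1 - specificity)

Step 1: Find P(+)
P(+) = P(+|D)P(D) + P(+|¬D)P(¬D)
     = 0.9900 × 0.0525 + 0.0236 × 0.9475
     = 0.05197500 + 0.02236100
     = 0.07433600

Step 2: Apply Bayes' theorem for P(D|+)
P(D|+) = P(+|D)P(D) / P(+)
       = 0.05197500 / 0.07433600
       = 0.6992


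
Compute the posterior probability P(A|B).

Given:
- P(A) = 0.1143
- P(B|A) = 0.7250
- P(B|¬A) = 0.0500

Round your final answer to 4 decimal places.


Bayes' theorem: P(A|B) = P(B|A) × P(A) / P(B)

Step 1: Calculate P(B) using law of total probability
P(B) = P(B|A)P(A) + P(B|¬A)P(¬A)
     = 0.7250 × 0.1143 + 0.0500 × 0.8857
     = 0.08286750 + 0.04428500
     = 0.12715250

Step 2: Apply Bayes' theorem
P(A|B) = P(B|A) × P(A) / P(B)
       = 0.08286750 / 0.12715250
       = 0.6517


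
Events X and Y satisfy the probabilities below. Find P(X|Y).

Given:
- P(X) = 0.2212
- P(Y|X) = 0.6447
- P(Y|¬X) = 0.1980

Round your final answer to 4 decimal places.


Bayes' theorem: P(X|Y) = P(Y|X) × P(X) / P(Y)

Step 1: Calculate P(Y) using law of total probability
P(Y) = P(Y|X)P(X) + P(Y|¬X)P(¬X)
     = 0.6447 × 0.2212 + 0.1980 × 0.7788
     = 0.14260764 + 0.15420240
     = 0.29681004

Step 2: Apply Bayes' theorem
P(X|Y) = P(Y|X) × P(X) / P(Y)
       = 0.14260764 / 0.29681004
       = 0.4805


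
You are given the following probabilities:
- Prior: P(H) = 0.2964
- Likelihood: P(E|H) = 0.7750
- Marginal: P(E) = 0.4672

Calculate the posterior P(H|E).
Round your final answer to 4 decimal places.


Using Bayes' theorem:

P(H|E) = P(E|H) × P(H) / P(E)
       = 0.7750 × 0.2964 / 0.4672
       = 0.22971000 / 0.4672
       = 0.4917

The evidence strengthens our belief in H.
Prior: 0.2964 → Posterior: 0.4917


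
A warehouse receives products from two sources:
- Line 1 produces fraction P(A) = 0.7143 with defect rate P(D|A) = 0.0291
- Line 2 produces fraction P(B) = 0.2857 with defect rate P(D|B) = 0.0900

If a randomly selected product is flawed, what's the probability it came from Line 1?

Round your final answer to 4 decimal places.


Let A = from Line 1, D = flawed

Given:
- P(A) = 0.7143, P(B) = 0.2857
- P(D|A) = 0.0291, P(D|B) = 0.0900

Step 1: Find P(D)
P(D) = P(D|A)P(A) + P(D|B)P(B)
     = 0.0291 × 0.7143 + 0.0900 × 0.2857
     = 0.02078613 + 0.02571300
     = 0.04649913

Step 2: Apply Bayes' theorem
P(A|D) = P(D|A)P(A) / P(D)
       = 0.02078613 / 0.04649913
       = 0.4470


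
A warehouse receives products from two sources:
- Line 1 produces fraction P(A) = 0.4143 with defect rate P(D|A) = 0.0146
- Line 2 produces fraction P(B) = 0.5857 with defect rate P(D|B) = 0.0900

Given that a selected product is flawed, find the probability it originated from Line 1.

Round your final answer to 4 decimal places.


Let A = from Line 1, D = flawed

Given:
- P(A) = 0.4143, P(B) = 0.5857
- P(D|A) = 0.0146, P(D|B) = 0.0900

Step 1: Find P(D)
P(D) = P(D|A)P(A) + P(D|B)P(B)
     = 0.0146 × 0.4143 + 0.0900 × 0.5857
     = 0.00604878 + 0.05271300
     = 0.05876178

Step 2: Apply Bayes' theorem
P(A|D) = P(D|A)P(A) / P(D)
       = 0.00604878 / 0.05876178
       = 0.1029


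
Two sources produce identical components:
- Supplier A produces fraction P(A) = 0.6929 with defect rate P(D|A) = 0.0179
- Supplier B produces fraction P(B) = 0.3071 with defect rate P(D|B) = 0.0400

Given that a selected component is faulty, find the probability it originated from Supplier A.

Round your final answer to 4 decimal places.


Let A = from Supplier A, D = faulty

Given:
- P(A) = 0.6929, P(B) = 0.3071
- P(D|A) = 0.0179, P(D|B) = 0.0400

Step 1: Find P(D)
P(D) = P(D|A)P(A) + P(D|B)P(B)
     = 0.0179 × 0.6929 + 0.0400 × 0.3071
     = 0.01240291 + 0.01228400
     = 0.02468691

Step 2: Apply Bayes' theorem
P(A|D) = P(D|A)P(A) / P(D)
       = 0.01240291 / 0.02468691
       = 0.5024


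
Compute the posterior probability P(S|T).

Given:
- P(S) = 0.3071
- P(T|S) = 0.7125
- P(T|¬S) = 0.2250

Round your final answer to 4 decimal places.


Bayes' theorem: P(S|T) = P(T|S) × P(S) / P(T)

Step 1: Calculate P(T) using law of total probability
P(T) = P(T|S)P(S) + P(T|¬S)P(¬S)
     = 0.7125 × 0.3071 + 0.2250 × 0.6929
     = 0.21880875 + 0.15590250
     = 0.37471125

Step 2: Apply Bayes' theorem
P(S|T) = P(T|S) × P(S) / P(T)
       = 0.21880875 / 0.37471125
       = 0.5839


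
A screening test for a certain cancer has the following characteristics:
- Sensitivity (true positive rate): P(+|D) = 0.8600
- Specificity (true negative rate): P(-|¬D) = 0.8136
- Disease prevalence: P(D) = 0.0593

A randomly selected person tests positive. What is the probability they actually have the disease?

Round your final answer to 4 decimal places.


Let D = has disease, + = positive test

Given:
- P(D) = 0.0593 (prevalence)
- P(+|D) = 0.8600 (sensitivity)
- P(-|¬D) = 0.8136 (specificity)
- P(+|¬D) = 0.1864 (false positive rate = 1 - specificity)

Step 1: Find P(+)
P(+) = P(+|D)P(D) + P(+|¬D)P(¬D)
     = 0.8600 × 0.0593 + 0.1864 × 0.9407
     = 0.05099800 + 0.17534648
     = 0.22634448

Step 2: Apply Bayes' theorem for P(D|+)
P(D|+) = P(+|D)P(D) / P(+)
       = 0.05099800 / 0.22634448
       = 0.2253


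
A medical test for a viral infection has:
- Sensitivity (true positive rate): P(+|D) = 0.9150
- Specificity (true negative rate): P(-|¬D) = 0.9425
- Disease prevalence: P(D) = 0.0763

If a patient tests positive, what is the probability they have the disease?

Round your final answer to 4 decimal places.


Let D = has disease, + = positive test

Given:
- P(D) = 0.0763 (prevalence)
- P(+|D) = 0.9150 (sensitivity)
- P(-|¬D) = 0.9425 (specificity)
- P(+|¬D) = 0.0575 (false positive rate = 1 - specificity)

Step 1: Find P(+)
P(+) = P(+|D)P(D) + P(+|¬D)P(¬D)
     = 0.9150 × 0.0763 + 0.0575 × 0.9237
     = 0.06981450 + 0.05311275
     = 0.12292725

Step 2: Apply Bayes' theorem for P(D|+)
P(D|+) = P(+|D)P(D) / P(+)
       = 0.06981450 / 0.12292725
       = 0.5679


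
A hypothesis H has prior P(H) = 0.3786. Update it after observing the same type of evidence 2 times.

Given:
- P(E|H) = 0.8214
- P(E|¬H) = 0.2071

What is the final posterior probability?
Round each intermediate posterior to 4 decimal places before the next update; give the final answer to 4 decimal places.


Sequential Bayesian updating:

Initial prior: P(H) = 0.3786

Update 1:
  P(E) = 0.8214 × 0.3786 + 0.2071 × 0.6214 = 0.31098204 + 0.12869194 = 0.43967398
  P(H|E) = 0.31098204 / 0.43967398 = 0.7073

Update 2:
  P(E) = 0.8214 × 0.7073 + 0.2071 × 0.2927 = 0.58097622 + 0.06061817 = 0.64159439
  P(H|E) = 0.58097622 / 0.64159439 = 0.9055

Final posterior: 0.9055


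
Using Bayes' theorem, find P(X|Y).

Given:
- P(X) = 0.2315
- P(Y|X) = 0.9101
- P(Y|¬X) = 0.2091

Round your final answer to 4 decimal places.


Bayes' theorem: P(X|Y) = P(Y|X) × P(X) / P(Y)

Step 1: Calculate P(Y) using law of total probability
P(Y) = P(Y|X)P(X) + P(Y|¬X)P(¬X)
     = 0.9101 × 0.2315 + 0.2091 × 0.7685
     = 0.21068815 + 0.16069335
     = 0.37138150

Step 2: Apply Bayes' theorem
P(X|Y) = P(Y|X) × P(X) / P(Y)
       = 0.21068815 / 0.37138150
       = 0.5673


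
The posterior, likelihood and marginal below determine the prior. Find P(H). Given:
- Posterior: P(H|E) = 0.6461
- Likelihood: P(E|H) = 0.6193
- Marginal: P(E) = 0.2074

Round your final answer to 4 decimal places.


From Bayes' theorem: P(H|E) = P(E|H) × P(H) / P(E)

Rearranging for P(H):
P(H) = P(H|E) × P(E) / P(E|H)
     = 0.6461 × 0.2074 / 0.6193
     = 0.13400114 / 0.6193
     = 0.2164


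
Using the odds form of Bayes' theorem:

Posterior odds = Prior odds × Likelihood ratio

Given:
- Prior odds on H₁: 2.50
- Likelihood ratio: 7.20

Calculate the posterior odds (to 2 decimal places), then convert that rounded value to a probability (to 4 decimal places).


Step 1: Calculate posterior odds
Posterior odds = Prior odds × LR
               = 2.50 × 7.20
               = 18.00

Step 2: Convert to probability
P(H₁|E) = Posterior odds / (1 + Posterior odds)
       = 18.00 / (1 + 18.00)
       = 18.00 / 19.00
       = 0.9474

The evidence increased P(H₁) from 0.7143 to 0.9474.


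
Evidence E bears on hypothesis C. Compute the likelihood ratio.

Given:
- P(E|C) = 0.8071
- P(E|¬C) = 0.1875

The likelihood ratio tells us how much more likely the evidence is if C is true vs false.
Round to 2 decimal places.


Likelihood Ratio (LR) = P(E|C) / P(E|¬C)

LR = 0.8071 / 0.1875
   = 4.30

The evidence is 4.30 times more likely if C is true than if C is false.
Because LR exceeds 1, E is evidence for C.


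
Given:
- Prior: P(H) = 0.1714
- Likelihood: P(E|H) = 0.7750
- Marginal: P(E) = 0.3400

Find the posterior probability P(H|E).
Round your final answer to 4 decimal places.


Using Bayes' theorem:

P(H|E) = P(E|H) × P(H) / P(E)
       = 0.7750 × 0.1714 / 0.3400
       = 0.13283500 / 0.3400
       = 0.3907

The evidence strengthens our belief in H.
Prior: 0.1714 → Posterior: 0.3907


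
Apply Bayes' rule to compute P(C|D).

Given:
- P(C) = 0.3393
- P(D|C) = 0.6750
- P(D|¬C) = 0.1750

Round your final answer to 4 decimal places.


Bayes' theorem: P(C|D) = P(D|C) × P(C) / P(D)

Step 1: Calculate P(D) using law of total probability
P(D) = P(D|C)P(C) + P(D|¬C)P(¬C)
     = 0.6750 × 0.3393 + 0.1750 × 0.6607
     = 0.22902750 + 0.11562250
     = 0.34465000

Step 2: Apply Bayes' theorem
P(C|D) = P(D|C) × P(C) / P(D)
       = 0.22902750 / 0.34465000
       = 0.6645


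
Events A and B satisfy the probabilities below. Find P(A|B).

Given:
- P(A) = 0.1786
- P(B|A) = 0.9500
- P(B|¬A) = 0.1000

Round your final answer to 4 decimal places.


Bayes' theorem: P(A|B) = P(B|A) × P(A) / P(B)

Step 1: Calculate P(B) using law of total probability
P(B) = P(B|A)P(A) + P(B|¬A)P(¬A)
     = 0.9500 × 0.1786 + 0.1000 × 0.8214
     = 0.16967000 + 0.08214000
     = 0.25181000

Step 2: Apply Bayes' theorem
P(A|B) = P(B|A) × P(A) / P(B)
       = 0.16967000 / 0.25181000
       = 0.6738


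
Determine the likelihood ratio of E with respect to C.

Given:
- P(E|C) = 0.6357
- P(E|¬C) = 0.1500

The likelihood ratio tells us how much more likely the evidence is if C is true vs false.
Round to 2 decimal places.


Likelihood Ratio (LR) = P(E|C) / P(E|¬C)

LR = 0.6357 / 0.1500
   = 4.24

The evidence is 4.24 times more likely if C is true than if C is false.
LR > 1, so observing E raises the odds in favor of C.


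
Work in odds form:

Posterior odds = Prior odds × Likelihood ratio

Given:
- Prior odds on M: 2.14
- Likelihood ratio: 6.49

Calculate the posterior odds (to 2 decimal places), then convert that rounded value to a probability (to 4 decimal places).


Step 1: Calculate posterior odds
Posterior odds = Prior odds × LR
               = 2.14 × 6.49
               = 13.89

Step 2: Convert to probability
P(M|E) = Posterior odds / (1 + Posterior odds)
       = 13.89 / (1 + 13.89)
       = 13.89 / 14.89
       = 0.9328

The evidence increased P(M) from 0.6815 to 0.9328.


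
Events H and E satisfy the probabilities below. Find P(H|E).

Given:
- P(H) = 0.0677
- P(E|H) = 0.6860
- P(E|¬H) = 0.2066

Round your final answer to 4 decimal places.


Bayes' theorem: P(H|E) = P(E|H) × P(H) / P(E)

Step 1: Calculate P(E) using law of total probability
P(E) = P(E|H)P(H) + P(E|¬H)P(¬H)
     = 0.6860 × 0.0677 + 0.2066 × 0.9323
     = 0.04644220 + 0.19261318
     = 0.23905538

Step 2: Apply Bayes' theorem
P(H|E) = P(E|H) × P(H) / P(E)
       = 0.04644220 / 0.23905538
       = 0.1943


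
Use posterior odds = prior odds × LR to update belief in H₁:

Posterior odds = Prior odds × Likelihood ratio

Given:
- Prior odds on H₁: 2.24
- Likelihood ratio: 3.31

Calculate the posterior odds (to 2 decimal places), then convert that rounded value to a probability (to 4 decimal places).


Step 1: Calculate posterior odds
Posterior odds = Prior odds × LR
               = 2.24 × 3.31
               = 7.41

Step 2: Convert to probability
P(H₁|E) = Posterior odds / (1 + Posterior odds)
       = 7.41 / (1 + 7.41)
       = 7.41 / 8.41
       = 0.8811

The evidence increased P(H₁) from 0.6914 to 0.8811.


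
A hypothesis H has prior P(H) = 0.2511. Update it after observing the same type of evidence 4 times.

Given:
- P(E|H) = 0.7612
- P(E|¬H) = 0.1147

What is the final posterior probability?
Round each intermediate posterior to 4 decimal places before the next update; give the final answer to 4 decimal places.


Sequential Bayesian updating:

Initial prior: P(H) = 0.2511

Update 1:
  P(E) = 0.7612 × 0.2511 + 0.1147 × 0.7489 = 0.19113732 + 0.08589883 = 0.27703615
  P(H|E) = 0.19113732 / 0.27703615 = 0.6899

Update 2:
  P(E) = 0.7612 × 0.6899 + 0.1147 × 0.3101 = 0.52515188 + 0.03556847 = 0.56072035
  P(H|E) = 0.52515188 / 0.56072035 = 0.9366

Update 3:
  P(E) = 0.7612 × 0.9366 + 0.1147 × 0.0634 = 0.71293992 + 0.00727198 = 0.72021190
  P(H|E) = 0.71293992 / 0.72021190 = 0.9899

Update 4:
  P(E) = 0.7612 × 0.9899 + 0.1147 × 0.0101 = 0.75351188 + 0.00115847 = 0.75467035
  P(H|E) = 0.75351188 / 0.75467035 = 0.9985

Final posterior: 0.9985


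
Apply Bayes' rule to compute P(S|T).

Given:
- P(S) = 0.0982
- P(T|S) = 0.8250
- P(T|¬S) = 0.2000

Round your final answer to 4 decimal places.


Bayes' theorem: P(S|T) = P(T|S) × P(S) / P(T)

Step 1: Calculate P(T) using law of total probability
P(T) = P(T|S)P(S) + P(T|¬S)P(¬S)
     = 0.8250 × 0.0982 + 0.2000 × 0.9018
     = 0.08101500 + 0.18036000
     = 0.26137500

Step 2: Apply Bayes' theorem
P(S|T) = P(T|S) × P(S) / P(T)
       = 0.08101500 / 0.26137500
       = 0.3100


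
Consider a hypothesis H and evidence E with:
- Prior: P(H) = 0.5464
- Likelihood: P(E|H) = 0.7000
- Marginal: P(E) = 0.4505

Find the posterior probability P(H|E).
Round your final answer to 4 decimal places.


Using Bayes' theorem:

P(H|E) = P(E|H) × P(H) / P(E)
       = 0.7000 × 0.5464 / 0.4505
       = 0.38248000 / 0.4505
       = 0.8490

The evidence strengthens our belief in H.
Prior: 0.5464 → Posterior: 0.8490


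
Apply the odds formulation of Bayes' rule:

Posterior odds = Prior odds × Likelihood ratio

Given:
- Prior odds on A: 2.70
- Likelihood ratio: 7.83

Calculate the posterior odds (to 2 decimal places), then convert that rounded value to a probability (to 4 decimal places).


Step 1: Calculate posterior odds
Posterior odds = Prior odds × LR
               = 2.70 × 7.83
               = 21.14

Step 2: Convert to probability
P(A|E) = Posterior odds / (1 + Posterior odds)
       = 21.14 / (1 + 21.14)
       = 21.14 / 22.14
       = 0.9548

The evidence increased P(A) from 0.7297 to 0.9548.


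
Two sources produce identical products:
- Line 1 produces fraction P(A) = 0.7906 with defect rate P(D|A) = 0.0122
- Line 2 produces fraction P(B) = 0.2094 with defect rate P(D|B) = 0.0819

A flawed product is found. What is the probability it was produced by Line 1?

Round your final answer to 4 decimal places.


Let A = from Line 1, D = flawed

Given:
- P(A) = 0.7906, P(B) = 0.2094
- P(D|A) = 0.0122, P(D|B) = 0.0819

Step 1: Find P(D)
P(D) = P(D|A)P(A) + P(D|B)P(B)
     = 0.0122 × 0.7906 + 0.0819 × 0.2094
     = 0.00964532 + 0.01714986
     = 0.02679518

Step 2: Apply Bayes' theorem
P(A|D) = P(D|A)P(A) / P(D)
       = 0.00964532 / 0.02679518
       = 0.3600


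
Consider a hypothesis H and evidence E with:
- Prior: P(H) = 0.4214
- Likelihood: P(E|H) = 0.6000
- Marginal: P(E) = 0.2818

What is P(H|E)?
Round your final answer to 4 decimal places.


Using Bayes' theorem:

P(H|E) = P(E|H) × P(H) / P(E)
       = 0.6000 × 0.4214 / 0.2818
       = 0.25284000 / 0.2818
       = 0.8972

The evidence strengthens our belief in H.
Prior: 0.4214 → Posterior: 0.8972


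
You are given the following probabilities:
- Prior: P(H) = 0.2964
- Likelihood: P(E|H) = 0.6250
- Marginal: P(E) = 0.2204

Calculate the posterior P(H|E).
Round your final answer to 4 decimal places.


Using Bayes' theorem:

P(H|E) = P(E|H) × P(H) / P(E)
       = 0.6250 × 0.2964 / 0.2204
       = 0.18525000 / 0.2204
       = 0.8405

The evidence strengthens our belief in H.
Prior: 0.2964 → Posterior: 0.8405


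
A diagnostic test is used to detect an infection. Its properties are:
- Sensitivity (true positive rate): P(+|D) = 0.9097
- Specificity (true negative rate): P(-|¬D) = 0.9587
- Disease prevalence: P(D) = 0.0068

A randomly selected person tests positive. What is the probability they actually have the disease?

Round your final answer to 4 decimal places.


Let D = has disease, + = positive test

Given:
- P(D) = 0.0068 (prevalence)
- P(+|D) = 0.9097 (sensitivity)
- P(-|¬D) = 0.9587 (specificity)
- P(+|¬D) = 0.0413 (false positive rate = 1 - specificity)

Step 1: Find P(+)
P(+) = P(+|D)P(D) + P(+|¬D)P(¬D)
     = 0.9097 × 0.0068 + 0.0413 × 0.9932
     = 0.00618596 + 0.04101916
     = 0.04720512

Step 2: Apply Bayes' theorem for P(D|+)
P(D|+) = P(+|D)P(D) / P(+)
       = 0.00618596 / 0.04720512
       = 0.1310


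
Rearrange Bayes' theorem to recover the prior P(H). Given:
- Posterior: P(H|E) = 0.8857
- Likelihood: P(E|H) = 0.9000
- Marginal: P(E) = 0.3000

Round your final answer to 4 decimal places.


From Bayes' theorem: P(H|E) = P(E|H) × P(H) / P(E)

Rearranging for P(H):
P(H) = P(H|E) × P(E) / P(E|H)
     = 0.8857 × 0.3000 / 0.9000
     = 0.26571000 / 0.9000
     = 0.2952


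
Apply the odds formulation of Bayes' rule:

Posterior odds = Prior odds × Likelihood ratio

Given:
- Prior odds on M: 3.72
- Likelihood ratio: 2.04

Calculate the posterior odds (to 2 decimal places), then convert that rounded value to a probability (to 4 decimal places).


Step 1: Calculate posterior odds
Posterior odds = Prior odds × LR
               = 3.72 × 2.04
               = 7.59

Step 2: Convert to probability
P(M|E) = Posterior odds / (1 + Posterior odds)
       = 7.59 / (1 + 7.59)
       = 7.59 / 8.59
       = 0.8836

The evidence increased P(M) from 0.7881 to 0.8836.


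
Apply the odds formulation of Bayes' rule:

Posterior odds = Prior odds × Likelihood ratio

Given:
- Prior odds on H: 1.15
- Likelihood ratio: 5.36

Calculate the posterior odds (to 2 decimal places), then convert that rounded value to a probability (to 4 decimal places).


Step 1: Calculate posterior odds
Posterior odds = Prior odds × LR
               = 1.15 × 5.36
               = 6.16

Step 2: Convert to probability
P(H|E) = Posterior odds / (1 + Posterior odds)
       = 6.16 / (1 + 6.16)
       = 6.16 / 7.16
       = 0.8603

The evidence increased P(H) from 0.5349 to 0.8603.


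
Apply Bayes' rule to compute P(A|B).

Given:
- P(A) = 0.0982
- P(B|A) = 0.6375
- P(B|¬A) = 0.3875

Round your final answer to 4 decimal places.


Bayes' theorem: P(A|B) = P(B|A) × P(A) / P(B)

Step 1: Calculate P(B) using law of total probability
P(B) = P(B|A)P(A) + P(B|¬A)P(¬A)
     = 0.6375 × 0.0982 + 0.3875 × 0.9018
     = 0.06260250 + 0.34944750
     = 0.41205000

Step 2: Apply Bayes' theorem
P(A|B) = P(B|A) × P(A) / P(B)
       = 0.06260250 / 0.41205000
       = 0.1519


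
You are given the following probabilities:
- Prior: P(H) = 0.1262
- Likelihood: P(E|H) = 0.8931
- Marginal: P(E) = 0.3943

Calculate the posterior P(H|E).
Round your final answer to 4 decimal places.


Using Bayes' theorem:

P(H|E) = P(E|H) × P(H) / P(E)
       = 0.8931 × 0.1262 / 0.3943
       = 0.11270922 / 0.3943
       = 0.2858

The evidence strengthens our belief in H.
Prior: 0.1262 → Posterior: 0.2858


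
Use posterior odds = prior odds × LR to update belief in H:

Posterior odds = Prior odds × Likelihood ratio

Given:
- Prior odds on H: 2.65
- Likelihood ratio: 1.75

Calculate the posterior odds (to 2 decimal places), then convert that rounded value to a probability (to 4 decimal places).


Step 1: Calculate posterior odds
Posterior odds = Prior odds × LR
               = 2.65 × 1.75
               = 4.64

Step 2: Convert to probability
P(H|E) = Posterior odds / (1 + Posterior odds)
       = 4.64 / (1 + 4.64)
       = 4.64 / 5.64
       = 0.8227

The evidence increased P(H) from 0.7260 to 0.8227.


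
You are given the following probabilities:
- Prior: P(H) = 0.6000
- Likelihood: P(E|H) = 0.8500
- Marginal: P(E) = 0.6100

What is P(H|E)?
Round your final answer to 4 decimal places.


Using Bayes' theorem:

P(H|E) = P(E|H) × P(H) / P(E)
       = 0.8500 × 0.6000 / 0.6100
       = 0.51000000 / 0.6100
       = 0.8361

The evidence strengthens our belief in H.
Prior: 0.6000 → Posterior: 0.8361


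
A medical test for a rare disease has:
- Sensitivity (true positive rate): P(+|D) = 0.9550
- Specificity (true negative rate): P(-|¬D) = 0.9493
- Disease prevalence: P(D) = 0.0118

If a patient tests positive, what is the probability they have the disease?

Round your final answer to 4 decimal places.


Let D = has disease, + = positive test

Given:
- P(D) = 0.0118 (prevalence)
- P(+|D) = 0.9550 (sensitivity)
- P(-|¬D) = 0.9493 (specificity)
- P(+|¬D) = 0.0507 (false positive rate = 1 - specificity)

Step 1: Find P(+)
P(+) = P(+|D)P(D) + P(+|¬D)P(¬D)
     = 0.9550 × 0.0118 + 0.0507 × 0.9882
     = 0.01126900 + 0.05010174
     = 0.06137074

Step 2: Apply Bayes' theorem for P(D|+)
P(D|+) = P(+|D)P(D) / P(+)
       = 0.01126900 / 0.06137074
       = 0.1836


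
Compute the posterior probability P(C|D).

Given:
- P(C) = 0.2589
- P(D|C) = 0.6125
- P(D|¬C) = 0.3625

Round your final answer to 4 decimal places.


Bayes' theorem: P(C|D) = P(D|C) × P(C) / P(D)

Step 1: Calculate P(D) using law of total probability
P(D) = P(D|C)P(C) + P(D|¬C)P(¬C)
     = 0.6125 × 0.2589 + 0.3625 × 0.7411
     = 0.15857625 + 0.26864875
     = 0.42722500

Step 2: Apply Bayes' theorem
P(C|D) = P(D|C) × P(C) / P(D)
       = 0.15857625 / 0.42722500
       = 0.3712


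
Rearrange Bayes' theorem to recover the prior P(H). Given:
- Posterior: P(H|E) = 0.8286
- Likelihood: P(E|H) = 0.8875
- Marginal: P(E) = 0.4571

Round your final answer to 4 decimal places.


From Bayes' theorem: P(H|E) = P(E|H) × P(H) / P(E)

Rearranging for P(H):
P(H) = P(H|E) × P(E) / P(E|H)
     = 0.8286 × 0.4571 / 0.8875
     = 0.37875306 / 0.8875
     = 0.4268


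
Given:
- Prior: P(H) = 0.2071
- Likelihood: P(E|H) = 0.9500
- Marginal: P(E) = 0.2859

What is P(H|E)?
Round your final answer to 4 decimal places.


Using Bayes' theorem:

P(H|E) = P(E|H) × P(H) / P(E)
       = 0.9500 × 0.2071 / 0.2859
       = 0.19674500 / 0.2859
       = 0.6882

The evidence strengthens our belief in H.
Prior: 0.2071 → Posterior: 0.6882


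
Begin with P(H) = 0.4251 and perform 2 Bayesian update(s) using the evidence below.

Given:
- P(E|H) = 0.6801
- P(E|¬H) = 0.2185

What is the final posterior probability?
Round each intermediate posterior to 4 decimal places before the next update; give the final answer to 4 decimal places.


Sequential Bayesian updating:

Initial prior: P(H) = 0.4251

Update 1:
  P(E) = 0.6801 × 0.4251 + 0.2185 × 0.5749 = 0.28911051 + 0.12561565 = 0.41472616
  P(H|E) = 0.28911051 / 0.41472616 = 0.6971

Update 2:
  P(E) = 0.6801 × 0.6971 + 0.2185 × 0.3029 = 0.47409771 + 0.06618365 = 0.54028136
  P(H|E) = 0.47409771 / 0.54028136 = 0.8775

Final posterior: 0.8775


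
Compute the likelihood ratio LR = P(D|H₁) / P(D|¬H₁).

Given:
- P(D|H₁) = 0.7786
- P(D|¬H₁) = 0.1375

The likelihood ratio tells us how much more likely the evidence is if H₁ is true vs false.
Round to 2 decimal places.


Likelihood Ratio (LR) = P(D|H₁) / P(D|¬H₁)

LR = 0.7786 / 0.1375
   = 5.66

The evidence is 5.66 times more likely if H₁ is true than if H₁ is false.
Because LR exceeds 1, D is evidence for H₁.


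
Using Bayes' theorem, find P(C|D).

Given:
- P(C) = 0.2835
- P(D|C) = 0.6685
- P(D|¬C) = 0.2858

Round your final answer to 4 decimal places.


Bayes' theorem: P(C|D) = P(D|C) × P(C) / P(D)

Step 1: Calculate P(D) using law of total probability
P(D) = P(D|C)P(C) + P(D|¬C)P(¬C)
     = 0.6685 × 0.2835 + 0.2858 × 0.7165
     = 0.18951975 + 0.20477570
     = 0.39429545

Step 2: Apply Bayes' theorem
P(C|D) = P(D|C) × P(C) / P(D)
       = 0.18951975 / 0.39429545
       = 0.4807


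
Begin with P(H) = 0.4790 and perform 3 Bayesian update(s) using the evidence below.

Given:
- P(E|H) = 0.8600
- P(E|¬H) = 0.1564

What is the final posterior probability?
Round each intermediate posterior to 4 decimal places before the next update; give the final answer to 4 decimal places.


Sequential Bayesian updating:

Initial prior: P(H) = 0.4790

Update 1:
  P(E) = 0.8600 × 0.4790 + 0.1564 × 0.5210 = 0.41194000 + 0.08148440 = 0.49342440
  P(H|E) = 0.41194000 / 0.49342440 = 0.8349

Update 2:
  P(E) = 0.8600 × 0.8349 + 0.1564 × 0.1651 = 0.71801400 + 0.02582164 = 0.74383564
  P(H|E) = 0.71801400 / 0.74383564 = 0.9653

Update 3:
  P(E) = 0.8600 × 0.9653 + 0.1564 × 0.0347 = 0.83015800 + 0.00542708 = 0.83558508
  P(H|E) = 0.83015800 / 0.83558508 = 0.9935

Final posterior: 0.9935


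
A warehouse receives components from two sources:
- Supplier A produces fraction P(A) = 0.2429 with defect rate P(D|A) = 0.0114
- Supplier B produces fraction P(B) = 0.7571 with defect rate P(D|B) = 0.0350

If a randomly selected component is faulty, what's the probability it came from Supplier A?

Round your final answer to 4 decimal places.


Let A = from Supplier A, D = faulty

Given:
- P(A) = 0.2429, P(B) = 0.7571
- P(D|A) = 0.0114, P(D|B) = 0.0350

Step 1: Find P(D)
P(D) = P(D|A)P(A) + P(D|B)P(B)
     = 0.0114 × 0.2429 + 0.0350 × 0.7571
     = 0.00276906 + 0.02649850
     = 0.02926756

Step 2: Apply Bayes' theorem
P(A|D) = P(D|A)P(A) / P(D)
       = 0.00276906 / 0.02926756
       = 0.0946


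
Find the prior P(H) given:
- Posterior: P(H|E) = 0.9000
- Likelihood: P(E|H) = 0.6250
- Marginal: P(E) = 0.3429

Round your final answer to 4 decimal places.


From Bayes' theorem: P(H|E) = P(E|H) × P(H) / P(E)

Rearranging for P(H):
P(H) = P(H|E) × P(E) / P(E|H)
     = 0.9000 × 0.3429 / 0.6250
     = 0.30861000 / 0.6250
     = 0.4938


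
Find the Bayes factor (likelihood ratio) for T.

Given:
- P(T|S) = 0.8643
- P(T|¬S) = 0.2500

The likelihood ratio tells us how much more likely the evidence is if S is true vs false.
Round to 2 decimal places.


Likelihood Ratio (LR) = P(T|S) / P(T|¬S)

LR = 0.8643 / 0.2500
   = 3.46

The evidence is 3.46 times more likely if S is true than if S is false.
Because LR exceeds 1, T is evidence for S.


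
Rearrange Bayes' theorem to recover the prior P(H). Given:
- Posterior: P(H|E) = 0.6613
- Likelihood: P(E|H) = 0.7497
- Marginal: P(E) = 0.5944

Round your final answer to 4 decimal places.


From Bayes' theorem: P(H|E) = P(E|H) × P(H) / P(E)

Rearranging for P(H):
P(H) = P(H|E) × P(E) / P(E|H)
     = 0.6613 × 0.5944 / 0.7497
     = 0.39307672 / 0.7497
     = 0.5243


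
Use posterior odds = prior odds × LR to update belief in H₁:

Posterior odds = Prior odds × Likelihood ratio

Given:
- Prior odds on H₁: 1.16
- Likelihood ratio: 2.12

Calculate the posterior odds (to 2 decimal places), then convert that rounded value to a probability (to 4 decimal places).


Step 1: Calculate posterior odds
Posterior odds = Prior odds × LR
               = 1.16 × 2.12
               = 2.46

Step 2: Convert to probability
P(H₁|E) = Posterior odds / (1 + Posterior odds)
       = 2.46 / (1 + 2.46)
       = 2.46 / 3.46
       = 0.7110

The evidence increased P(H₁) from 0.5370 to 0.7110.


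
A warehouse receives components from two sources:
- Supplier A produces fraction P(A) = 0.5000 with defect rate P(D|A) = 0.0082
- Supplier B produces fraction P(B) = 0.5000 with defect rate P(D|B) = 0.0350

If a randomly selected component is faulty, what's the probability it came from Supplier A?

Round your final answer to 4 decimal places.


Let A = from Supplier A, D = faulty

Given:
- P(A) = 0.5000, P(B) = 0.5000
- P(D|A) = 0.0082, P(D|B) = 0.0350

Step 1: Find P(D)
P(D) = P(D|A)P(A) + P(D|B)P(B)
     = 0.0082 × 0.5000 + 0.0350 × 0.5000
     = 0.00410000 + 0.01750000
     = 0.02160000

Step 2: Apply Bayes' theorem
P(A|D) = P(D|A)P(A) / P(D)
       = 0.00410000 / 0.02160000
       = 0.1898


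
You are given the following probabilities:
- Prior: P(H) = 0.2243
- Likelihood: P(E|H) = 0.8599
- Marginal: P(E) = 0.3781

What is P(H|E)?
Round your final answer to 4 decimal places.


Using Bayes' theorem:

P(H|E) = P(E|H) × P(H) / P(E)
       = 0.8599 × 0.2243 / 0.3781
       = 0.19287557 / 0.3781
       = 0.5101

The evidence strengthens our belief in H.
Prior: 0.2243 → Posterior: 0.5101


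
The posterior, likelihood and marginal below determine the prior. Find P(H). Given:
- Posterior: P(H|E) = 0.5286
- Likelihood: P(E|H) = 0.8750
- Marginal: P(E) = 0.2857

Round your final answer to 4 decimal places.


From Bayes' theorem: P(H|E) = P(E|H) × P(H) / P(E)

Rearranging for P(H):
P(H) = P(H|E) × P(E) / P(E|H)
     = 0.5286 × 0.2857 / 0.8750
     = 0.15102102 / 0.8750
     = 0.1726


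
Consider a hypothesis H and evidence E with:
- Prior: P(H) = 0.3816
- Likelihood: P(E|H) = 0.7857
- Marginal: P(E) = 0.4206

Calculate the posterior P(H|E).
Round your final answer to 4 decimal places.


Using Bayes' theorem:

P(H|E) = P(E|H) × P(H) / P(E)
       = 0.7857 × 0.3816 / 0.4206
       = 0.29982312 / 0.4206
       = 0.7128

The evidence strengthens our belief in H.
Prior: 0.3816 → Posterior: 0.7128


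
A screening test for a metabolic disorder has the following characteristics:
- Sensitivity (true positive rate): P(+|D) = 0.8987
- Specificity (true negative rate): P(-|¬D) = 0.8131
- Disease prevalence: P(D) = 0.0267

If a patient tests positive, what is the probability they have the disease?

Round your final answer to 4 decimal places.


Let D = has disease, + = positive test

Given:
- P(D) = 0.0267 (prevalence)
- P(+|D) = 0.8987 (sensitivity)
- P(-|¬D) = 0.8131 (specificity)
- P(+|¬D) = 0.1869 (false positive rate = 1 - specificity)

Step 1: Find P(+)
P(+) = P(+|D)P(D) + P(+|¬D)P(¬D)
     = 0.8987 × 0.0267 + 0.1869 × 0.9733
     = 0.02399529 + 0.18190977
     = 0.20590506

Step 2: Apply Bayes' theorem for P(D|+)
P(D|+) = P(+|D)P(D) / P(+)
       = 0.02399529 / 0.20590506
       = 0.1165


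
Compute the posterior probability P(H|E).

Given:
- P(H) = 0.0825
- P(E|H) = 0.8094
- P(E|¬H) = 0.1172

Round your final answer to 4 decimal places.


Bayes' theorem: P(H|E) = P(E|H) × P(H) / P(E)

Step 1: Calculate P(E) using law of total probability
P(E) = P(E|H)P(H) + P(E|¬H)P(¬H)
     = 0.8094 × 0.0825 + 0.1172 × 0.9175
     = 0.06677550 + 0.10753100
     = 0.17430650

Step 2: Apply Bayes' theorem
P(H|E) = P(E|H) × P(H) / P(E)
       = 0.06677550 / 0.17430650
       = 0.3831


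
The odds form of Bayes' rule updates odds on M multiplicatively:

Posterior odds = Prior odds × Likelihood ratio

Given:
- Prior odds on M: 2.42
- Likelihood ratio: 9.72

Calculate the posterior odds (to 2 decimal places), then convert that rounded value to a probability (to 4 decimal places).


Step 1: Calculate posterior odds
Posterior odds = Prior odds × LR
               = 2.42 × 9.72
               = 23.52

Step 2: Convert to probability
P(M|E) = Posterior odds / (1 + Posterior odds)
       = 23.52 / (1 + 23.52)
       = 23.52 / 24.52
       = 0.9592

The evidence increased P(M) from 0.7076 to 0.9592.


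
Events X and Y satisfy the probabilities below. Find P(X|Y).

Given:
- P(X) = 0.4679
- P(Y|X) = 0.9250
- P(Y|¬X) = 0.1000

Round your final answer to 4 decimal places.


Bayes' theorem: P(X|Y) = P(Y|X) × P(X) / P(Y)

Step 1: Calculate P(Y) using law of total probability
P(Y) = P(Y|X)P(X) + P(Y|¬X)P(¬X)
     = 0.9250 × 0.4679 + 0.1000 × 0.5321
     = 0.43280750 + 0.05321000
     = 0.48601750

Step 2: Apply Bayes' theorem
P(X|Y) = P(Y|X) × P(X) / P(Y)
       = 0.43280750 / 0.48601750
       = 0.8905


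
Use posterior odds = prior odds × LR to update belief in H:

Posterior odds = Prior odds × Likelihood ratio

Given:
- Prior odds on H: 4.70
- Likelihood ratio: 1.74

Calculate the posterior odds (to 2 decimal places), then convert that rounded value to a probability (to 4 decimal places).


Step 1: Calculate posterior odds
Posterior odds = Prior odds × LR
               = 4.70 × 1.74
               = 8.18

Step 2: Convert to probability
P(H|E) = Posterior odds / (1 + Posterior odds)
       = 8.18 / (1 + 8.18)
       = 8.18 / 9.18
       = 0.8911

The evidence increased P(H) from 0.8246 to 0.8911.


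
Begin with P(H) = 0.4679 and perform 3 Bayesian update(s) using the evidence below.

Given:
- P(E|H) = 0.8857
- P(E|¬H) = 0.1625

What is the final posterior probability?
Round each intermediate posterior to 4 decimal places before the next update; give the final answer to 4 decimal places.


Sequential Bayesian updating:

Initial prior: P(H) = 0.4679

Update 1:
  P(E) = 0.8857 × 0.4679 + 0.1625 × 0.5321 = 0.41441903 + 0.08646625 = 0.50088528
  P(H|E) = 0.41441903 / 0.50088528 = 0.8274

Update 2:
  P(E) = 0.8857 × 0.8274 + 0.1625 × 0.1726 = 0.73282818 + 0.02804750 = 0.76087568
  P(H|E) = 0.73282818 / 0.76087568 = 0.9631

Update 3:
  P(E) = 0.8857 × 0.9631 + 0.1625 × 0.0369 = 0.85301767 + 0.00599625 = 0.85901392
  P(H|E) = 0.85301767 / 0.85901392 = 0.9930

Final posterior: 0.9930


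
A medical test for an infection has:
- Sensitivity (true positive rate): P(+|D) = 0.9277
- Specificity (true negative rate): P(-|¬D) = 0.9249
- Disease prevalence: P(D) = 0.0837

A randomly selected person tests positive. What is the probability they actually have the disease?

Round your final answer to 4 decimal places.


Let D = has disease, + = positive test

Given:
- P(D) = 0.0837 (prevalence)
- P(+|D) = 0.9277 (sensitivity)
- P(-|¬D) = 0.9249 (specificity)
- P(+|¬D) = 0.0751 (false positive rate = 1 - specificity)

Step 1: Find P(+)
P(+) = P(+|D)P(D) + P(+|¬D)P(¬D)
     = 0.9277 × 0.0837 + 0.0751 × 0.9163
     = 0.07764849 + 0.06881413
     = 0.14646262

Step 2: Apply Bayes' theorem for P(D|+)
P(D|+) = P(+|D)P(D) / P(+)
       = 0.07764849 / 0.14646262
       = 0.5302


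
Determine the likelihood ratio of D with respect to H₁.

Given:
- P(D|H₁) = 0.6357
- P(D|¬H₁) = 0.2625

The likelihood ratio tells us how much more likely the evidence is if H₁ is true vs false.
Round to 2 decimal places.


Likelihood Ratio (LR) = P(D|H₁) / P(D|¬H₁)

LR = 0.6357 / 0.2625
   = 2.42

The evidence is 2.42 times more likely if H₁ is true than if H₁ is false.
Since LR > 1, the evidence supports H₁ over ¬H₁.


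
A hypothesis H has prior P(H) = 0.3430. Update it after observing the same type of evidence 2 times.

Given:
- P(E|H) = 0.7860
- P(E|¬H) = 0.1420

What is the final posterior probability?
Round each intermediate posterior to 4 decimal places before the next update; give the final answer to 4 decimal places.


Sequential Bayesian updating:

Initial prior: P(H) = 0.3430

Update 1:
  P(E) = 0.7860 × 0.3430 + 0.1420 × 0.6570 = 0.26959800 + 0.09329400 = 0.36289200
  P(H|E) = 0.26959800 / 0.36289200 = 0.7429

Update 2:
  P(E) = 0.7860 × 0.7429 + 0.1420 × 0.2571 = 0.58391940 + 0.03650820 = 0.62042760
  P(H|E) = 0.58391940 / 0.62042760 = 0.9412

Final posterior: 0.9412


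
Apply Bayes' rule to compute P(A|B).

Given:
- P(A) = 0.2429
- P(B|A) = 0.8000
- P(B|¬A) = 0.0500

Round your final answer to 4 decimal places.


Bayes' theorem: P(A|B) = P(B|A) × P(A) / P(B)

Step 1: Calculate P(B) using law of total probability
P(B) = P(B|A)P(A) + P(B|¬A)P(¬A)
     = 0.8000 × 0.2429 + 0.0500 × 0.7571
     = 0.19432000 + 0.03785500
     = 0.23217500

Step 2: Apply Bayes' theorem
P(A|B) = P(B|A) × P(A) / P(B)
       = 0.19432000 / 0.23217500
       = 0.8370


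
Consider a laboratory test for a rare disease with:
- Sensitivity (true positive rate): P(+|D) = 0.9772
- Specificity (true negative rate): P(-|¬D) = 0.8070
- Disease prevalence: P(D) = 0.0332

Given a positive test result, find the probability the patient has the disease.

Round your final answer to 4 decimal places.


Let D = has disease, + = positive test

Given:
- P(D) = 0.0332 (prevalence)
- P(+|D) = 0.9772 (sensitivity)
- P(-|¬D) = 0.8070 (specificity)
- P(+|¬D) = 0.1930 (false positive rate = 1 - specificity)

Step 1: Find P(+)
P(+) = P(+|D)P(D) + P(+|¬D)P(¬D)
     = 0.9772 × 0.0332 + 0.1930 × 0.9668
     = 0.03244304 + 0.18659240
     = 0.21903544

Step 2: Apply Bayes' theorem for P(D|+)
P(D|+) = P(+|D)P(D) / P(+)
       = 0.03244304 / 0.21903544
       = 0.1481
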